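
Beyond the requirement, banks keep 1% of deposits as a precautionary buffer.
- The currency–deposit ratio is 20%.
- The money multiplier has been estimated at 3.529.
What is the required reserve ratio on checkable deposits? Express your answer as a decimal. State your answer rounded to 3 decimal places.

Using m = 3.529. Since m = (1 + c)/(c + rr + e), the denominator satisfies c + rr + e = (1 + c)/m = (1 + 0.2) / 3.529 ≈ 0.340040.
With c = 0.2 and e = 0.01, the required reserve ratio on checkable deposits is 0.340040 − 0.2 − 0.01 = 0.13004.

0.130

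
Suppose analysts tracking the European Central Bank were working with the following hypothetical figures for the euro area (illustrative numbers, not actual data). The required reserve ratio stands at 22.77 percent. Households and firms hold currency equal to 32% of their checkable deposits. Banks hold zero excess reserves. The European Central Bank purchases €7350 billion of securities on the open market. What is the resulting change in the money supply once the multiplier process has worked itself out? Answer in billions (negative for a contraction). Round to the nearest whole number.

€17714 billion

The money multiplier is m = (1 + c) / (rr + c) = (1 + 0.32) / (0.2277 + 0.32) ≈ 2.41008.
The purchase adds 7350 billion of base, so ΔM = m × ΔMB = 2.41008 × (+7350) = 17714.088 billion.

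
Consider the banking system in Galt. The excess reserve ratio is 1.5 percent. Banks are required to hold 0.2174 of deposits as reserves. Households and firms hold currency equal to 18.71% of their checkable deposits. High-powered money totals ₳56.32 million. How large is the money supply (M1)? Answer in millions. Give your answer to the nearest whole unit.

₳159 million

The money multiplier is m = (1 + c) / (rr + e + c) = (1 + 0.1871) / (0.2174 + 0.015 + 0.1871) ≈ 2.8298.
So M = m × MB = 2.8298 × 56.32 ≈ 159.3743 million.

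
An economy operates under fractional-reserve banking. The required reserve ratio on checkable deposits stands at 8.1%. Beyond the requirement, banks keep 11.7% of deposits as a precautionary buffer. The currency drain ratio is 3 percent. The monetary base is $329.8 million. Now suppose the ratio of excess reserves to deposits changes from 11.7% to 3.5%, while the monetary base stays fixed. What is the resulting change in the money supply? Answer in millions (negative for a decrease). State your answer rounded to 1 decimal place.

$836.8 million

Initially m₁ = (1 + 0.03) / (0.081 + 0.117 + 0.03) ≈ 4.51754, so M₁ = 4.51754 × 329.8 ≈ 1489.8847 million.
After the change m₂ = (1 + 0.03) / (0.081 + 0.035 + 0.03) ≈ 7.05479, so M₂ = 7.05479 × 329.8 ≈ 2326.6697 million.
ΔM = M₂ − M₁ = 2326.6697 − 1489.8847 = 836.785 million.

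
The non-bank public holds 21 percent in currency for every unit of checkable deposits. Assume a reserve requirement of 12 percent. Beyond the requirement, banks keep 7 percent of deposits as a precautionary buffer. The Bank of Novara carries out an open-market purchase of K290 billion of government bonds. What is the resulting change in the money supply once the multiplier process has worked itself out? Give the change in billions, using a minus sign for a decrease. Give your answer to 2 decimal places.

K877.25 billion

The money multiplier is m = (1 + c) / (rr + e + c) = (1 + 0.21) / (0.12 + 0.07 + 0.21) = 3.025000.
The purchase adds 290 billion of base, so ΔM = m × ΔMB = 3.025000 × (+290) = 877.25 billion.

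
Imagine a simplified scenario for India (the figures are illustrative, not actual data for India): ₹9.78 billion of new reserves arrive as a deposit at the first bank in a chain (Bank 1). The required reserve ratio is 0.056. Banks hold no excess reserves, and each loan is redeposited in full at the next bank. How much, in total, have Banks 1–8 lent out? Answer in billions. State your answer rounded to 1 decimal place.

Bank i lends (1 − rr)^i of the original deposit: Bank 1 lends 9.78·0.9440 ≈ 9.2323, Bank 2 lends 9.78·0.9440² ≈ 8.7153, and so on.
Summing a geometric series: total = 9.78·[0.9440·(1 − 0.9440^8) / (1 − 0.9440)] ≈ 60.8951 billion.

₹60.9 billion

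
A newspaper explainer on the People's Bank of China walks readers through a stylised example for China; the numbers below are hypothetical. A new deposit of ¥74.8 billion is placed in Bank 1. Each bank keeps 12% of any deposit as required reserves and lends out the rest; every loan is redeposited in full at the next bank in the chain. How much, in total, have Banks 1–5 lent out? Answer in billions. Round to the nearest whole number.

¥259 billion

Bank i lends (1 − rr)^i of the original deposit: Bank 1 lends 74.8·0.8800 = 65.8240, Bank 2 lends 74.8·0.8800² ≈ 57.9251, and so on.
Summing a geometric series: total = 74.8·[0.8800·(1 − 0.8800^5) / (1 − 0.8800)] ≈ 259.0548 billion.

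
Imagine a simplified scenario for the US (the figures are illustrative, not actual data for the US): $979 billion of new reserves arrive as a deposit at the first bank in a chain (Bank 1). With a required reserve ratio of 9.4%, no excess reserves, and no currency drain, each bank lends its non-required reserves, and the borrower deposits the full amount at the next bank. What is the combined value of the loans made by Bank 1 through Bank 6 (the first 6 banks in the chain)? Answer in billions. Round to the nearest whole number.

Bank i lends (1 − rr)^i of the original deposit: Bank 1 lends 979·0.9060 = 886.9740, Bank 2 lends 979·0.9060² ≈ 803.5984, and so on.
Summing a geometric series: total = 979·[0.9060·(1 − 0.9060^6) / (1 − 0.9060)] ≈ 4217.3151 billion.

$4217 billion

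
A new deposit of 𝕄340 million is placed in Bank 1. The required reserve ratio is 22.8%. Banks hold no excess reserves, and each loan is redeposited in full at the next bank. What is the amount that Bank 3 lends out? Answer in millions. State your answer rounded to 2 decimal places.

Each bank lends a fraction (1 − rr) = 0.7720 of the deposit it receives, so Bank 3 receives 340·0.7720^2 and lends 340·0.7720^3 ≈ 156.4339 million.

𝕄156.43 million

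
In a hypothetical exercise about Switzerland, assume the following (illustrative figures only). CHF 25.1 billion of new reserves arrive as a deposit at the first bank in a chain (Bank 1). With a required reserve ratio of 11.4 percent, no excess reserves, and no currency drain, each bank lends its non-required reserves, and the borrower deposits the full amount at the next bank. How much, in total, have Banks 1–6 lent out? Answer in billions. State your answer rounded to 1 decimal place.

Bank i lends (1 − rr)^i of the original deposit: Bank 1 lends 25.1·0.8860 = 22.2386, Bank 2 lends 25.1·0.8860² ≈ 19.7034, and so on.
Summing a geometric series: total = 25.1·[0.8860·(1 − 0.8860^6) / (1 − 0.8860)] ≈ 100.7117 billion.

CHF 100.7 billion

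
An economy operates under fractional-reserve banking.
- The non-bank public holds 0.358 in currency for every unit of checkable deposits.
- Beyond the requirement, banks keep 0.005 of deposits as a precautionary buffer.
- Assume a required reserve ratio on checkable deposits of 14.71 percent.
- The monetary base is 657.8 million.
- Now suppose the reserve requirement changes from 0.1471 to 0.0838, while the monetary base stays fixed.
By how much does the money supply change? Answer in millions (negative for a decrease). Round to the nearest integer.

248 million

Initially m₁ = (1 + 0.358) / (0.1471 + 0.005 + 0.358) ≈ 2.6622, so M₁ = 2.6622 × 657.8 ≈ 1751.1952 million.
After the change m₂ = (1 + 0.358) / (0.0838 + 0.005 + 0.358) ≈ 3.0394, so M₂ = 3.0394 × 657.8 ≈ 1999.3173 million.
ΔM = M₂ − M₁ = 1999.3173 − 1751.1952 = 248.1221 million.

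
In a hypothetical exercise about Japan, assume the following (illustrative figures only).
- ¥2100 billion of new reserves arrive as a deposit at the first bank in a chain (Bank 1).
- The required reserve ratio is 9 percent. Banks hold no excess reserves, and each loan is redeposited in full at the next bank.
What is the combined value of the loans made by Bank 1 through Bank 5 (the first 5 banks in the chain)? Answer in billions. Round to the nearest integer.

Bank i lends (1 − rr)^i of the original deposit: Bank 1 lends 2100·0.9100 = 1911.0000, Bank 2 lends 2100·0.9100² = 1739.0100, and so on.
Summing a geometric series: total = 2100·[0.9100·(1 − 0.9100^5) / (1 − 0.9100)] ≈ 7983.0508 billion.

¥7983 billion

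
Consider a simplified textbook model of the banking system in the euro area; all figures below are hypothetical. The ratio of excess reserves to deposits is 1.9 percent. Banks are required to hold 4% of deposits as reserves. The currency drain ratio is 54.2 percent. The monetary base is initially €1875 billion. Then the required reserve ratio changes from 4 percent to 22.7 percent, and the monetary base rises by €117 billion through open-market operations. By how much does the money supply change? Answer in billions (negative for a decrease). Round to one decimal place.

-912.7 billion

Before: m₁ = (1 + 0.542) / (0.04 + 0.019 + 0.542) ≈ 2.565724, MB₁ = 1875, so M₁ = 2.565724 × 1875 = 4810.7325 billion.
After: m₂ = (1 + 0.542) / (0.227 + 0.019 + 0.542) ≈ 1.956853, MB₂ = 1875 + 117 = 1992, so M₂ = 1.956853 × 1992 ≈ 3898.0512 billion.
ΔM = M₂ − M₁ = 3898.0512 − 4810.7325 = -912.6813 billion.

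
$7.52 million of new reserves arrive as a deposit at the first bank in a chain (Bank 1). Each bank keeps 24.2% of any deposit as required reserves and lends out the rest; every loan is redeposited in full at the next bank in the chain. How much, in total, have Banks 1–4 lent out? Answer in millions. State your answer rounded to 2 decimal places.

$15.78 million

Bank i lends (1 − rr)^i of the original deposit: Bank 1 lends 7.52·0.7580 ≈ 5.7002, Bank 2 lends 7.52·0.7580² ≈ 4.3207, and so on.
Summing a geometric series: total = 7.52·[0.7580·(1 − 0.7580^4) / (1 − 0.7580)] ≈ 15.7785 million.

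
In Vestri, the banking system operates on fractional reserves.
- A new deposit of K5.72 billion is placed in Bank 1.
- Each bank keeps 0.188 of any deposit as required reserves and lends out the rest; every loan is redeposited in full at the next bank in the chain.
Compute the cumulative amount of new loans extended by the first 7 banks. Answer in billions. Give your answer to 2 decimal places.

K18.96 billion

Bank i lends (1 − rr)^i of the original deposit: Bank 1 lends 5.72·0.8120 ≈ 4.6446, Bank 2 lends 5.72·0.8120² ≈ 3.7714, and so on.
Summing a geometric series: total = 5.72·[0.8120·(1 − 0.8120^7) / (1 − 0.8120)] ≈ 18.9553 billion.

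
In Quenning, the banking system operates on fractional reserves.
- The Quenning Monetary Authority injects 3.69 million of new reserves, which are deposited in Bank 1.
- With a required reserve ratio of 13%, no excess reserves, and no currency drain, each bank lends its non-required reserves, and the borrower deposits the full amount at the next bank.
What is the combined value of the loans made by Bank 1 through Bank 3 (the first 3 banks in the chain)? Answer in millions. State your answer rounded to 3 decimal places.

Bank i lends (1 − rr)^i of the original deposit: Bank 1 lends 3.69·0.8700 = 3.2103, Bank 2 lends 3.69·0.8700² ≈ 2.7930, and so on.
Summing a geometric series: total = 3.69·[0.8700·(1 − 0.8700^3) / (1 − 0.8700)] ≈ 8.4331 million.

8.433 million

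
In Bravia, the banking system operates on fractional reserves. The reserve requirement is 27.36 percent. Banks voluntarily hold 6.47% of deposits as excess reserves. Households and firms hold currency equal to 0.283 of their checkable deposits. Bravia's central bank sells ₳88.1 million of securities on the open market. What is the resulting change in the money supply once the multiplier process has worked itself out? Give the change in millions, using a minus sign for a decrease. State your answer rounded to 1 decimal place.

The money multiplier is m = (1 + c) / (rr + e + c) = (1 + 0.283) / (0.2736 + 0.0647 + 0.283) ≈ 2.0650.
The sale removes 88.1 million of base, so ΔM = m × ΔMB = 2.0650 × (−88.1) = -181.9265 million.

-181.9 million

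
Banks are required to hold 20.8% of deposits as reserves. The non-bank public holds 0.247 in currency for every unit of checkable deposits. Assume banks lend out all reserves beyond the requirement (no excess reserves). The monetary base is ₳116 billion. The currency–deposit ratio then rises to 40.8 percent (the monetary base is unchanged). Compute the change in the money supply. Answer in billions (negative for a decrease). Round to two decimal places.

Initially m₁ = (1 + 0.247) / (0.208 + 0.247) ≈ 2.740659, so M₁ = 2.740659 × 116 ≈ 317.9164 billion.
After the change m₂ = (1 + 0.408) / (0.208 + 0.408) ≈ 2.285714, so M₂ = 2.285714 × 116 ≈ 265.1428 billion.
ΔM = M₂ − M₁ = 265.1428 − 317.9164 = -52.7736 billion.

-52.77 billion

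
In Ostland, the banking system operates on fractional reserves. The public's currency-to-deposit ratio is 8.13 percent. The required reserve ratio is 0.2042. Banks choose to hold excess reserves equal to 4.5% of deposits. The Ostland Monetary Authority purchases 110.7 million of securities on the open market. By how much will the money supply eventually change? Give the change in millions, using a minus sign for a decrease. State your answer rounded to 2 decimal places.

The money multiplier is m = (1 + c) / (rr + e + c) = (1 + 0.0813) / (0.2042 + 0.045 + 0.0813) ≈ 3.271710.
The purchase adds 110.7 million of base, so ΔM = m × ΔMB = 3.271710 × (+110.7) ≈ 362.1783 million.

362.18 million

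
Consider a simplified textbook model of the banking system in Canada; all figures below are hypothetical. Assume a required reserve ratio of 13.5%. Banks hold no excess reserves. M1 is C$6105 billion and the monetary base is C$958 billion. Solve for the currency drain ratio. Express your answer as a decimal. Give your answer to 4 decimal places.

0.0260

Using m = M/MB = 6105/958 ≈ 6.372651. From m = (1 + c)/(c + rr + e), rearranging gives 1 + c = m·(c + rr + e), so c·(1 − m) = m·(rr + e) − 1.
Hence c = [m·(rr + e) − 1]/(1 − m) = [6.372651 × (0.135 + 0) − 1] / (1 − 6.372651) ≈ 0.026001.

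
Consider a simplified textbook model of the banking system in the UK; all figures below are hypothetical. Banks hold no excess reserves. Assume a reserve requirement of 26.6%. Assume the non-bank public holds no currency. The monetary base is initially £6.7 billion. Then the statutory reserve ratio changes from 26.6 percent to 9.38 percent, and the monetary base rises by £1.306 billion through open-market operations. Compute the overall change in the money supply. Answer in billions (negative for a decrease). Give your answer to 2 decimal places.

£60.16 billion

Before: m₁ = 1 / (0.266) ≈ 3.7594, MB₁ = 6.7, so M₁ = 3.7594 × 6.7 ≈ 25.188 billion.
After: m₂ = 1 / (0.0938) ≈ 10.6610, MB₂ = 6.7 + 1.306 = 8.006, so M₂ = 10.6610 × 8.006 ≈ 85.352 billion.
ΔM = M₂ − M₁ = 85.352 − 25.188 = 60.164 billion.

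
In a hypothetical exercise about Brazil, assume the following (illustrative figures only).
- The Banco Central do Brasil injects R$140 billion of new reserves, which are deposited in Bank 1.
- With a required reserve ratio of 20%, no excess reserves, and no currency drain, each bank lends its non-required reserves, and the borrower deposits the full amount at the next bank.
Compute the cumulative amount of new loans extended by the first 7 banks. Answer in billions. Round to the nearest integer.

R$443 billion

Bank i lends (1 − rr)^i of the original deposit: Bank 1 lends 140·0.8000 = 112.0000, Bank 2 lends 140·0.8000² = 89.6000, and so on.
Summing a geometric series: total = 140·[0.8000·(1 − 0.8000^7) / (1 − 0.8000)] ≈ 442.5595 billion.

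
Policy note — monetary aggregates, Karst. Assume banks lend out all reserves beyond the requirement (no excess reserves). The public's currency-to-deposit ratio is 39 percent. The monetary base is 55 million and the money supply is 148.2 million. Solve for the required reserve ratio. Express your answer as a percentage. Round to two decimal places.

12.59%

Using m = M/MB = 148.2/55 ≈ 2.694545. Since m = (1 + c)/(c + rr + e), the denominator satisfies c + rr + e = (1 + c)/m = (1 + 0.39) / 2.694545 ≈ 0.515857.
With c = 0.39 and e = 0, the required reserve ratio is 0.515857 − 0.39 − 0 = 0.125857.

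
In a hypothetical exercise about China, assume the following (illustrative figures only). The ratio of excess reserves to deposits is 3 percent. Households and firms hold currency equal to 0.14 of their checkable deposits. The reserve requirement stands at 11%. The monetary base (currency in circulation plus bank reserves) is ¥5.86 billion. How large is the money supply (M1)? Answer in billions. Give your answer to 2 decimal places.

The money multiplier is m = (1 + c) / (rr + e + c) = (1 + 0.14) / (0.11 + 0.03 + 0.14) ≈ 4.0714.
So M = m × MB = 4.0714 × 5.86 ≈ 23.8584 billion.

¥23.86 billion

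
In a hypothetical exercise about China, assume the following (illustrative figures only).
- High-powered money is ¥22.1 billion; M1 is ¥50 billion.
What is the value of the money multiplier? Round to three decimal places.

2.262

The money multiplier is m = M / MB = 50 / 22.1 ≈ 2.26244.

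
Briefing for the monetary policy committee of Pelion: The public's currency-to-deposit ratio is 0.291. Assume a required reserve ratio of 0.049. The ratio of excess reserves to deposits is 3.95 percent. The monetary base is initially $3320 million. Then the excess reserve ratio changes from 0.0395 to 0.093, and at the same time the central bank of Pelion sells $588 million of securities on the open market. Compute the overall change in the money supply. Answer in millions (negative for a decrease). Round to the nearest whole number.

Before: m₁ = (1 + 0.291) / (0.049 + 0.0395 + 0.291) ≈ 3.40184, MB₁ = 3320, so M₁ = 3.40184 × 3320 = 11294.1088 million.
After: m₂ = (1 + 0.291) / (0.049 + 0.093 + 0.291) ≈ 2.98152, MB₂ = 3320 − 588 = 2732, so M₂ = 2.98152 × 2732 ≈ 8145.5126 million.
ΔM = M₂ − M₁ = 8145.5126 − 11294.1088 = -3148.5962 million.

-3149 million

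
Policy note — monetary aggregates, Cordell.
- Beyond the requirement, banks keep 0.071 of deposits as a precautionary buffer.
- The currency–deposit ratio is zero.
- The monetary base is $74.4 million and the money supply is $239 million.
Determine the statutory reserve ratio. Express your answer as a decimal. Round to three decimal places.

Using m = M/MB = 239/74.4 ≈ 3.212366. Since m = (1 + c)/(c + rr + e), the denominator satisfies c + rr + e = (1 + c)/m = (1 + 0) / 3.212366 ≈ 0.311297.
With c = 0 and e = 0.071, the statutory reserve ratio is 0.311297 − 0 − 0.071 = 0.240297.

0.240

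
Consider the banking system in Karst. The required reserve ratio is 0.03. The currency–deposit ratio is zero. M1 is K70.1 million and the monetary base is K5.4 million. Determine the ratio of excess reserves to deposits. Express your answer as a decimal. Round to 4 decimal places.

0.0470

Using m = M/MB = 70.1/5.4 ≈ 12.981481. Since m = (1 + c)/(c + rr + e), the denominator satisfies c + rr + e = (1 + c)/m = (1 + 0) / 12.981481 ≈ 0.077033.
With c = 0 and rr = 0.03, the ratio of excess reserves to deposits is 0.077033 − 0 − 0.03 = 0.047033.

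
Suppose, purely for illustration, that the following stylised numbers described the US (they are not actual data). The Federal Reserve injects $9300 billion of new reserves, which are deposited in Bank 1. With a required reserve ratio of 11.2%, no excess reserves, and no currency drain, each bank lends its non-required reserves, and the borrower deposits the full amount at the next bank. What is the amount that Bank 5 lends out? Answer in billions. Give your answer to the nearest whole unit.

$5135 billion

Each bank lends a fraction (1 − rr) = 0.8880 of the deposit it receives, so Bank 5 receives 9300·0.8880^4 and lends 9300·0.8880^5 ≈ 5135.0867 billion.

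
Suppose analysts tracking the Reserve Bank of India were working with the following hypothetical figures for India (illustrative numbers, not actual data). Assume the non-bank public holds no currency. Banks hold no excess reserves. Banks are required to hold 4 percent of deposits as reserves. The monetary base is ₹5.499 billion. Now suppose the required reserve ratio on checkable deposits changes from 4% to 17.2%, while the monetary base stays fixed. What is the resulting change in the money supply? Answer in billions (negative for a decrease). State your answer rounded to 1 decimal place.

-105.5 billion

Initially m₁ = 1 / (0.04) = 25, so M₁ = 25 × 5.499 = 137.475 billion.
After the change m₂ = 1 / (0.172) ≈ 5.8140, so M₂ = 5.8140 × 5.499 ≈ 31.9712 billion.
ΔM = M₂ − M₁ = 31.9712 − 137.475 = -105.5038 billion.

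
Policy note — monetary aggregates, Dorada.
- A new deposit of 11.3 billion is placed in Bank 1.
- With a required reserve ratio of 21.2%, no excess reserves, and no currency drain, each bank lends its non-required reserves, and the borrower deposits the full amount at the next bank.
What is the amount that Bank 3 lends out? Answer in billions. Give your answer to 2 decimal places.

5.53 billion

Each bank lends a fraction (1 − rr) = 0.7880 of the deposit it receives, so Bank 3 receives 11.3·0.7880^2 and lends 11.3·0.7880^3 ≈ 5.5291 billion.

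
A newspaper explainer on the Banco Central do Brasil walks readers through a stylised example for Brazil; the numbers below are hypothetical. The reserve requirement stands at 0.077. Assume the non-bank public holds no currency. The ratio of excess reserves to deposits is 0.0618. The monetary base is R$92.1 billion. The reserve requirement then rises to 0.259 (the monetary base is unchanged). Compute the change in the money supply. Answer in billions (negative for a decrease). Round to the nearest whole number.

Initially m₁ = 1 / (0.077 + 0.0618) ≈ 7.2046, so M₁ = 7.2046 × 92.1 ≈ 663.5437 billion.
After the change m₂ = 1 / (0.259 + 0.0618) ≈ 3.1172, so M₂ = 3.1172 × 92.1 ≈ 287.0941 billion.
ΔM = M₂ − M₁ = 287.0941 − 663.5437 = -376.4496 billion.

-376 billion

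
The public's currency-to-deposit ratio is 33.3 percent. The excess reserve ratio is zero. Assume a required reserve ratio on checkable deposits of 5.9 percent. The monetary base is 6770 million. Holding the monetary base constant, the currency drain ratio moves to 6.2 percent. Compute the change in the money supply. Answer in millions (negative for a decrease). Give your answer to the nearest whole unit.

36398 million

Initially m₁ = (1 + 0.333) / (0.059 + 0.333) ≈ 3.40051, so M₁ = 3.40051 × 6770 = 23021.4527 million.
After the change m₂ = (1 + 0.062) / (0.059 + 0.062) ≈ 8.77686, so M₂ = 8.77686 × 6770 = 59419.3422 million.
ΔM = M₂ − M₁ = 59419.3422 − 23021.4527 = 36397.8895 million.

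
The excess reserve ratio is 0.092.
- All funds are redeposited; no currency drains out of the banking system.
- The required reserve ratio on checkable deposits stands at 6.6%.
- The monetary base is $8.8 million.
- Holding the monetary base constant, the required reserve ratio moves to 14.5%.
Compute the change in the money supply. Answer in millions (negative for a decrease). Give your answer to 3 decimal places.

-18.565 million

Initially m₁ = 1 / (0.066 + 0.092) ≈ 6.32911, so M₁ = 6.32911 × 8.8 ≈ 55.6962 million.
After the change m₂ = 1 / (0.145 + 0.092) ≈ 4.21941, so M₂ = 4.21941 × 8.8 ≈ 37.1308 million.
ΔM = M₂ − M₁ = 37.1308 − 55.6962 = -18.5654 million.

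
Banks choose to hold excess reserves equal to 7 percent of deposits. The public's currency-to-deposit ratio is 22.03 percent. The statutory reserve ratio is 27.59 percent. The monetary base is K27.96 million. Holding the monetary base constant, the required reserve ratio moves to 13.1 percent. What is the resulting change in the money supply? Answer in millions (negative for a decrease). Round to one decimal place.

K20.7 million

Initially m₁ = (1 + 0.2203) / (0.2759 + 0.07 + 0.2203) ≈ 2.1552, so M₁ = 2.1552 × 27.96 ≈ 60.2594 million.
After the change m₂ = (1 + 0.2203) / (0.131 + 0.07 + 0.2203) ≈ 2.8965, so M₂ = 2.8965 × 27.96 ≈ 80.9861 million.
ΔM = M₂ − M₁ = 80.9861 − 60.2594 = 20.7267 million.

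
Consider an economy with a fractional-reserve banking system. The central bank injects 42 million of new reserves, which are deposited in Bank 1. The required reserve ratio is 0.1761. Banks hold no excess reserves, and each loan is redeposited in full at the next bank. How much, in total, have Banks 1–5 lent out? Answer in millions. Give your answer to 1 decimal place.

Bank i lends (1 − rr)^i of the original deposit: Bank 1 lends 42·0.8239 = 34.6038, Bank 2 lends 42·0.8239² ≈ 28.5101, and so on.
Summing a geometric series: total = 42·[0.8239·(1 − 0.8239^5) / (1 − 0.8239)] ≈ 121.9012 million.

121.9 million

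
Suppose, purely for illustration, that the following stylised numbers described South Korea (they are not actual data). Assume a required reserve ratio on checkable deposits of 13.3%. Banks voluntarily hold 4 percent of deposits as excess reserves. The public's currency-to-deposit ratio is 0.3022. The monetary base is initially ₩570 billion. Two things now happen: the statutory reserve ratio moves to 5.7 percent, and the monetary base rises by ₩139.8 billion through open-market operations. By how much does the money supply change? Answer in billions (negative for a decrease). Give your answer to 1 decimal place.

Before: m₁ = (1 + 0.3022) / (0.133 + 0.04 + 0.3022) ≈ 2.74032, MB₁ = 570, so M₁ = 2.74032 × 570 = 1561.9824 billion.
After: m₂ = (1 + 0.3022) / (0.057 + 0.04 + 0.3022) ≈ 3.26202, MB₂ = 570 + 139.8 = 709.8, so M₂ = 3.26202 × 709.8 ≈ 2315.3818 billion.
ΔM = M₂ − M₁ = 2315.3818 − 1561.9824 = 753.3994 billion.

₩753.4 billion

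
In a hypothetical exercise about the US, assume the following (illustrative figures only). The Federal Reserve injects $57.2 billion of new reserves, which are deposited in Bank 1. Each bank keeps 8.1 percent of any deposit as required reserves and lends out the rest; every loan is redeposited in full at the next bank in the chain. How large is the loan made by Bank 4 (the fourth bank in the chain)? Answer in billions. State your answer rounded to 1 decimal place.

$40.8 billion

Each bank lends a fraction (1 − rr) = 0.9190 of the deposit it receives, so Bank 4 receives 57.2·0.9190^3 and lends 57.2·0.9190^4 ≈ 40.7998 billion.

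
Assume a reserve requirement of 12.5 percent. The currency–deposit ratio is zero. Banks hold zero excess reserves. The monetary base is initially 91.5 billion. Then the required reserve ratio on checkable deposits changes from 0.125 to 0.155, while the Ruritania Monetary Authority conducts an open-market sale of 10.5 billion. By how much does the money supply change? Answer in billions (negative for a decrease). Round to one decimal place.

-209.4 billion

Before: m₁ = 1 / (0.125) = 8, MB₁ = 91.5, so M₁ = 8 × 91.5 = 732 billion.
After: m₂ = 1 / (0.155) ≈ 6.4516, MB₂ = 91.5 − 10.5 = 81, so M₂ = 6.4516 × 81 = 522.5796 billion.
ΔM = M₂ − M₁ = 522.5796 − 732 = -209.4204 billion.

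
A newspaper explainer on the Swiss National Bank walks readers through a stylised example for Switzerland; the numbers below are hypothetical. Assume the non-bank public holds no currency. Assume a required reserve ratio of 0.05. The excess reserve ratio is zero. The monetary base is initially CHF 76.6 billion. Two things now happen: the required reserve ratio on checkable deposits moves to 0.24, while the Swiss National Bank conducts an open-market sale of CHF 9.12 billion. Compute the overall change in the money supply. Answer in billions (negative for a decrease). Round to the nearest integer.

-1251 billion

Before: m₁ = 1 / (0.05) = 20, MB₁ = 76.6, so M₁ = 20 × 76.6 = 1532 billion.
After: m₂ = 1 / (0.24) ≈ 4.1667, MB₂ = 76.6 − 9.12 = 67.48, so M₂ = 4.1667 × 67.48 ≈ 281.1689 billion.
ΔM = M₂ − M₁ = 281.1689 − 1532 = -1250.8311 billion.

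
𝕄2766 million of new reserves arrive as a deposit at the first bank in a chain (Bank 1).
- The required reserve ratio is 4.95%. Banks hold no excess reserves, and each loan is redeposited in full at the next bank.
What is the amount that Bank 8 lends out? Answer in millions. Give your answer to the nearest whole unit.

Each bank lends a fraction (1 − rr) = 0.9505 of the deposit it receives, so Bank 8 receives 2766·0.9505^7 and lends 2766·0.9505^8 ≈ 1842.7616 million.

𝕄1843 million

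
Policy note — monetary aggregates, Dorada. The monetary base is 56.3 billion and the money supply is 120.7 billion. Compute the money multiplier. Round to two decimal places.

The money multiplier is m = M / MB = 120.7 / 56.3 ≈ 2.14387.

2.14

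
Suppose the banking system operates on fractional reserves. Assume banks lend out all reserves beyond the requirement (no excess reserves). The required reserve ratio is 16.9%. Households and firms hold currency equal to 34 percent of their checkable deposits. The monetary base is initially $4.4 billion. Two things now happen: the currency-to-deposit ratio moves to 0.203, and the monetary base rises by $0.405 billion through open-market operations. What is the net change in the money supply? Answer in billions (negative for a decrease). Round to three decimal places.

$3.955 billion

Before: m₁ = (1 + 0.34) / (0.169 + 0.34) ≈ 2.63261, MB₁ = 4.4, so M₁ = 2.63261 × 4.4 ≈ 11.5835 billion.
After: m₂ = (1 + 0.203) / (0.169 + 0.203) ≈ 3.23387, MB₂ = 4.4 + 0.405 = 4.805, so M₂ = 3.23387 × 4.805 ≈ 15.5387 billion.
ΔM = M₂ − M₁ = 15.5387 − 11.5835 = 3.9552 billion.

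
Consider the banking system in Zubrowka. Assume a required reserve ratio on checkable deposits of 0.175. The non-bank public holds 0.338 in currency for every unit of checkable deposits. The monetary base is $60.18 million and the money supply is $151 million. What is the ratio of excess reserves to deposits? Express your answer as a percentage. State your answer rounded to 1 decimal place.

2.0%

Using m = M/MB = 151/60.18 ≈ 2.509139. Since m = (1 + c)/(c + rr + e), the denominator satisfies c + rr + e = (1 + c)/m = (1 + 0.338) / 2.509139 ≈ 0.533251.
With c = 0.338 and rr = 0.175, the ratio of excess reserves to deposits is 0.533251 − 0.338 − 0.175 = 0.020251.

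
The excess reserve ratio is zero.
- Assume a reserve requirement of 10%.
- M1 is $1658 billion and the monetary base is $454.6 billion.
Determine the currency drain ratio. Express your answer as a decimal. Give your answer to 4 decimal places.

Using m = M/MB = 1658/454.6 ≈ 3.647162. From m = (1 + c)/(c + rr + e), rearranging gives 1 + c = m·(c + rr + e), so c·(1 − m) = m·(rr + e) − 1.
Hence c = [m·(rr + e) − 1]/(1 − m) = [3.647162 × (0.1 + 0) − 1] / (1 − 3.647162) ≈ 0.239987.

0.2400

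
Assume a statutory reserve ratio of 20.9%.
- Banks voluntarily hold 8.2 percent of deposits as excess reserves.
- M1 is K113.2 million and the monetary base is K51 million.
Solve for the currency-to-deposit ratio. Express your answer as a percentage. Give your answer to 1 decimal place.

Using m = M/MB = 113.2/51 ≈ 2.219608. From m = (1 + c)/(c + rr + e), rearranging gives 1 + c = m·(c + rr + e), so c·(1 − m) = m·(rr + e) − 1.
Hence c = [m·(rr + e) − 1]/(1 − m) = [2.219608 × (0.209 + 0.082) − 1] / (1 − 2.219608) ≈ 0.290334.

29.0%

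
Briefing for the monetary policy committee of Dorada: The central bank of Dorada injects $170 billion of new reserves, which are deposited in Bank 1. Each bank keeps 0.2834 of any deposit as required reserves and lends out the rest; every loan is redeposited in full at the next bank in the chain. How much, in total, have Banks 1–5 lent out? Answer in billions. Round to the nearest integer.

$349 billion

Bank i lends (1 − rr)^i of the original deposit: Bank 1 lends 170·0.7166 = 121.8220, Bank 2 lends 170·0.7166² ≈ 87.2976, and so on.
Summing a geometric series: total = 170·[0.7166·(1 − 0.7166^5) / (1 − 0.7166)] ≈ 348.6301 billion.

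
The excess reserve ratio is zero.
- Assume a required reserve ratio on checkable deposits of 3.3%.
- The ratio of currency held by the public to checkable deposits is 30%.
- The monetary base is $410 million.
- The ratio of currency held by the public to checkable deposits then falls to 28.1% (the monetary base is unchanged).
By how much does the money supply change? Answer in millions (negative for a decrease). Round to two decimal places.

Initially m₁ = (1 + 0.3) / (0.033 + 0.3) ≈ 3.903904, so M₁ = 3.903904 × 410 ≈ 1600.6006 million.
After the change m₂ = (1 + 0.281) / (0.033 + 0.281) ≈ 4.079618, so M₂ = 4.079618 × 410 ≈ 1672.6434 million.
ΔM = M₂ − M₁ = 1672.6434 − 1600.6006 = 72.0428 million.

$72.04 million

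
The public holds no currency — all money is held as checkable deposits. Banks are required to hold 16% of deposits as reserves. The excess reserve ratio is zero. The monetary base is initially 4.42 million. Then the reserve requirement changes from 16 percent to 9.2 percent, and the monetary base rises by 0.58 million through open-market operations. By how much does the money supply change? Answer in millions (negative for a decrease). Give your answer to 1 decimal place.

26.7 million

Before: m₁ = 1 / (0.16) = 6.25, MB₁ = 4.42, so M₁ = 6.25 × 4.42 = 27.625 million.
After: m₂ = 1 / (0.092) ≈ 10.8696, MB₂ = 4.42 + 0.58 = 5, so M₂ = 10.8696 × 5 = 54.348 million.
ΔM = M₂ − M₁ = 54.348 − 27.625 = 26.723 million.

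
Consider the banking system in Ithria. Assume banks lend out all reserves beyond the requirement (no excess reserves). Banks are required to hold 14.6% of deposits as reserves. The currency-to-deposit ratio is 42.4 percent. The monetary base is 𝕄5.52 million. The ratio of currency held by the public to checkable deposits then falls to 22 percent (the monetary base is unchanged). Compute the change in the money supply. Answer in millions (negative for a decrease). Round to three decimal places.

Initially m₁ = (1 + 0.424) / (0.146 + 0.424) ≈ 2.49825, so M₁ = 2.49825 × 5.52 ≈ 13.7903 million.
After the change m₂ = (1 + 0.22) / (0.146 + 0.22) ≈ 3.33333, so M₂ = 3.33333 × 5.52 ≈ 18.4 million.
ΔM = M₂ − M₁ = 18.4 − 13.7903 = 4.6097 million.

𝕄4.610 million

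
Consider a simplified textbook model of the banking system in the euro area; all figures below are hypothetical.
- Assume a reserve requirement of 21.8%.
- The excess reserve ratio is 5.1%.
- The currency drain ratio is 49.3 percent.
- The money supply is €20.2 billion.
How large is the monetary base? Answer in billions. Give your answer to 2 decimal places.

The money multiplier is m = (1 + c) / (rr + e + c) = (1 + 0.493) / (0.218 + 0.051 + 0.493) ≈ 1.95932.
MB = M / m = 20.2 / 1.95932 ≈ 10.3097 billion.

€10.31 billion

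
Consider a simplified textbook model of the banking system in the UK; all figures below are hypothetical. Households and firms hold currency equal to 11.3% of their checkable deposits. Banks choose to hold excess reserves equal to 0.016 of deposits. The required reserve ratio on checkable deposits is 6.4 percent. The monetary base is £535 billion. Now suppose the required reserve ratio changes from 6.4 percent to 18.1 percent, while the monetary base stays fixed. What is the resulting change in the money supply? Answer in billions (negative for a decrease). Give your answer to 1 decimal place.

-1164.4 billion

Initially m₁ = (1 + 0.113) / (0.064 + 0.016 + 0.113) ≈ 5.76684, so M₁ = 5.76684 × 535 = 3085.2594 billion.
After the change m₂ = (1 + 0.113) / (0.181 + 0.016 + 0.113) ≈ 3.59032, so M₂ = 3.59032 × 535 = 1920.8212 billion.
ΔM = M₂ − M₁ = 1920.8212 − 3085.2594 = -1164.4382 billion.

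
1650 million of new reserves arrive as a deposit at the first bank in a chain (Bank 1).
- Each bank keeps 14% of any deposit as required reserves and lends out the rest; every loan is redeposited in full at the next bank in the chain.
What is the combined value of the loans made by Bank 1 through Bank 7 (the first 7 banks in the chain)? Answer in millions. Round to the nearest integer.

6609 million

Bank i lends (1 − rr)^i of the original deposit: Bank 1 lends 1650·0.8600 = 1419.0000, Bank 2 lends 1650·0.8600² = 1220.3400, and so on.
Summing a geometric series: total = 1650·[0.8600·(1 − 0.8600^7) / (1 − 0.8600)] ≈ 6609.2173 million.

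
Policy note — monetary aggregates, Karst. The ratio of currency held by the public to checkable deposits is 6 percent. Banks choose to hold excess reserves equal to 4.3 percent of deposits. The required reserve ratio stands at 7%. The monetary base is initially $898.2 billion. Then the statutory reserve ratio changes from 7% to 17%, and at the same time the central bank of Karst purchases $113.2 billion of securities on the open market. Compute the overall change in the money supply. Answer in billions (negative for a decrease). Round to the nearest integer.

-1576 billion

Before: m₁ = (1 + 0.06) / (0.07 + 0.043 + 0.06) ≈ 6.12717, MB₁ = 898.2, so M₁ = 6.12717 × 898.2 ≈ 5503.4241 billion.
After: m₂ = (1 + 0.06) / (0.17 + 0.043 + 0.06) ≈ 3.88278, MB₂ = 898.2 + 113.2 = 1011.4, so M₂ = 3.88278 × 1011.4 ≈ 3927.0437 billion.
ΔM = M₂ − M₁ = 3927.0437 − 5503.4241 = -1576.3804 billion.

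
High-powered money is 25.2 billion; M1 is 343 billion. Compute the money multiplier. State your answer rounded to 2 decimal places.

The money multiplier is m = M / MB = 343 / 25.2 ≈ 13.61111.

13.61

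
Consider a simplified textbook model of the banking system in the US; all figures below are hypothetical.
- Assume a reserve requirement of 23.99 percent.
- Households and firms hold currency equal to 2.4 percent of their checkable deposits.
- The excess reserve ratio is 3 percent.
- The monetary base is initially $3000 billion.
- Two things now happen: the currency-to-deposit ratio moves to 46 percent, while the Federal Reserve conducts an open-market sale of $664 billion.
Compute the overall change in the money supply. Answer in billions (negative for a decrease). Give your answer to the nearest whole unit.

-5780 billion

Before: m₁ = (1 + 0.024) / (0.2399 + 0.03 + 0.024) ≈ 3.48418, MB₁ = 3000, so M₁ = 3.48418 × 3000 = 10452.54 billion.
After: m₂ = (1 + 0.46) / (0.2399 + 0.03 + 0.46) ≈ 2.00027, MB₂ = 3000 − 664 = 2336, so M₂ = 2.00027 × 2336 ≈ 4672.6307 billion.
ΔM = M₂ − M₁ = 4672.6307 − 10452.54 = -5779.9093 billion.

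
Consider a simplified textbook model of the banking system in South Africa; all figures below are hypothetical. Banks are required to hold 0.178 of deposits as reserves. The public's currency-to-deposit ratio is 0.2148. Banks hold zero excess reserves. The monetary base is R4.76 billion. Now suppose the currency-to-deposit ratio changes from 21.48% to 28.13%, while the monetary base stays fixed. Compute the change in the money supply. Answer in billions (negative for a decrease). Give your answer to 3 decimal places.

-1.442 billion

Initially m₁ = (1 + 0.2148) / (0.178 + 0.2148) ≈ 3.09267, so M₁ = 3.09267 × 4.76 ≈ 14.7211 billion.
After the change m₂ = (1 + 0.2813) / (0.178 + 0.2813) ≈ 2.78968, so M₂ = 2.78968 × 4.76 ≈ 13.2789 billion.
ΔM = M₂ − M₁ = 13.2789 − 14.7211 = -1.4422 billion.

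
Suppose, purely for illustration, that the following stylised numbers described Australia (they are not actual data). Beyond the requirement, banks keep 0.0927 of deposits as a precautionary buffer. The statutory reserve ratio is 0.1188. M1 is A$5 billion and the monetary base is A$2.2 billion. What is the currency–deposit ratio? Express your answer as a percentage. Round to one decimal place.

40.8%

Using m = M/MB = 5/2.2 ≈ 2.272727. From m = (1 + c)/(c + rr + e), rearranging gives 1 + c = m·(c + rr + e), so c·(1 − m) = m·(rr + e) − 1.
Hence c = [m·(rr + e) − 1]/(1 − m) = [2.272727 × (0.1188 + 0.0927) − 1] / (1 − 2.272727) ≈ 0.408036.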